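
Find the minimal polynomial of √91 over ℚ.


√91 satisfies x² - 91 = 0, irreducible over ℚ since 91 is squarefree

Minimal polynomial: x² - 91


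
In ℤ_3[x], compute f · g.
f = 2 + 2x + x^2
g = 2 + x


Expand and collect like terms; reduce coefficients mod 3:
x^0: 2·2 = 4 ≡ 1 (mod 3)
x^1: 2·1 + 2·2 = 6 ≡ 0 (mod 3)
x^2: 2·1 + 1·2 = 4 ≡ 1 (mod 3)
x^3: 1·1 = 1 ≡ 1 (mod 3)
Result: 1 + x^2 + x^3

f · g = 1 + x^2 + x^3


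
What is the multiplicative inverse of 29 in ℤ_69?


Use the extended Euclidean algorithm to write 1 = 29·s + 69·t; then s mod 69 is the inverse.
Euclidean algorithm:
  29 = 0·69 + 29
  69 = 2·29 + 11
  29 = 2·11 + 7
  11 = 1·7 + 4
  7 = 1·4 + 3
  4 = 1·3 + 1
  3 = 3·1 + 0
gcd(29,69) = 1
Back-substitution gives: 29·(-19) + 69·(8) = 1
So 29⁻¹ ≡ -19 ≡ 50 (mod 69)
Check: 29 × 50 = 1450 ≡ 1 (mod 69) ✓

29⁻¹ ≡ 50 (mod 69)


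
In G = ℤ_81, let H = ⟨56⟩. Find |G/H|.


|⟨56⟩| = n / gcd(56, 81) = 81 / 1 = 81
H is normal (ℤ_81 is abelian).
|G/H| = |G| / |H| = 81 / 81 = 1

|G/H| = 1


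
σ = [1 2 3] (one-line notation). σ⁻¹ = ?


To find σ⁻¹, swap domain and range:
σ(1) = 1 → σ⁻¹(1) = 1
σ(2) = 2 → σ⁻¹(2) = 2
σ(3) = 3 → σ⁻¹(3) = 3

σ⁻¹ = [1 2 3]


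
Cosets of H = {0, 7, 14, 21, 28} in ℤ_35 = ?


H = {0, 7, 14, 21, 28}, |H| = 5
Number of cosets = |G|/|H| = 35/5 = 7
0 + H = {0, 7, 14, 21, 28}
1 + H = {1, 8, 15, 22, 29}
2 + H = {2, 9, 16, 23, 30}
3 + H = {3, 10, 17, 24, 31}
4 + H = {4, 11, 18, 25, 32}
5 + H = {5, 12, 19, 26, 33}
6 + H = {6, 13, 20, 27, 34}

Cosets: 0+H={0,7,14,21,28}; 1+H={1,8,15,22,29}; 2+H={2,9,16,23,30}; 3+H={3,10,17,24,31}; 4+H={4,11,18,25,32}; 5+H={5,12,19,26,33}; 6+H={6,13,20,27,34}


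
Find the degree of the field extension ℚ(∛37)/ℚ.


∛37 has minimal polynomial x³ - 37 (irreducible over ℚ since 37 is not a perfect cube)

[ℚ(∛37)/ℚ] = 3


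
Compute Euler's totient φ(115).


Factor n: 115 = 5 × 23
φ(n) = n · ∏(1 - 1/p) over distinct primes p | n
φ(115) = 115 · (1 - 1/5) · (1 - 1/23) = 88

φ(115) = 88


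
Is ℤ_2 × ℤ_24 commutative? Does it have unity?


Direct product ring; commutative with unity (1,1); but (1,0)·(0,1) = (0,0) gives zero divisors, so not an integral domain
Commutative: Yes
Integral domain: No
Has unity: Yes

ℤ_2 × ℤ_24: Commutative=Yes, Unity=Yes


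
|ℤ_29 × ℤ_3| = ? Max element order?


|ℤ_29 × ℤ_3| = 29 × 3 = 87
Max element order = lcm(29,3) = 87
Cyclic? Yes (gcd=1)

|ℤ_29×ℤ_3| = 87, max element order = 87


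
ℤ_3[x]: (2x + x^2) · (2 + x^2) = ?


Expand and collect like terms; reduce coefficients mod 3:
x^0: 0·2 = 0 ≡ 0 (mod 3)
x^1: 0·0 + 2·2 = 4 ≡ 1 (mod 3)
x^2: 0·1 + 2·0 + 1·2 = 2 ≡ 2 (mod 3)
x^3: 2·1 + 1·0 = 2 ≡ 2 (mod 3)
x^4: 1·1 = 1 ≡ 1 (mod 3)
Result: x + 2x^2 + 2x^3 + x^4

f · g = x + 2x^2 + 2x^3 + x^4


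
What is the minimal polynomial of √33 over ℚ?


√33 satisfies x² - 33 = 0, irreducible over ℚ since 33 is squarefree

Minimal polynomial: x² - 33


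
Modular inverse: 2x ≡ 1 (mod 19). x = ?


Use the extended Euclidean algorithm to write 1 = 2·s + 19·t; then s mod 19 is the inverse.
Euclidean algorithm:
  2 = 0·19 + 2
  19 = 9·2 + 1
  2 = 2·1 + 0
gcd(2,19) = 1
Back-substitution gives: 2·(-9) + 19·(1) = 1
So 2⁻¹ ≡ -9 ≡ 10 (mod 19)
Check: 2 × 10 = 20 ≡ 1 (mod 19) ✓

2⁻¹ ≡ 10 (mod 19)


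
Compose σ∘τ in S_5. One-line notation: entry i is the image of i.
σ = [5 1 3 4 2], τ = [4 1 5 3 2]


σ∘τ: apply τ first, then σ
1 →τ 4 →σ 4
2 →τ 1 →σ 5
3 →τ 5 →σ 2
4 →τ 3 →σ 3
5 →τ 2 →σ 1

σ∘τ = [4 5 2 3 1]


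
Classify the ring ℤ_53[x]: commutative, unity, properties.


ℤ_53 is a field (n prime), so ℤ_53[x] is a commutative integral domain with unity
Commutative: Yes
Integral domain: Yes
Has unity: Yes

ℤ_53[x]: Commutative=Yes, Unity=Yes


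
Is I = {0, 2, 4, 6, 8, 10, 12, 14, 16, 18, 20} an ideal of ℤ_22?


Check ideal conditions for I = {0, 2, 4, 6, 8, 10, 12, 14, 16, 18, 20} in ℤ_22:
(1) I is an additive subgroup? Yes
(2) For r ∈ ℤ_22 and a ∈ I: r·a ∈ I? Yes

Yes, I is an ideal of ℤ_22


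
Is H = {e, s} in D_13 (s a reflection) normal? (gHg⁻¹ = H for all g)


H = {e, s} in D_13 (s a reflection)
r·s·r⁻¹ = sr⁻² ≠ s for n ≥ 3, so {e, s} is not closed under conjugation

No, not a normal subgroup


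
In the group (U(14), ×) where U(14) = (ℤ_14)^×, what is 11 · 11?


Operation: multiplication mod 14
11 · 11 = (a × b) mod 14 with a = 11, b = 11

11 · 11 = 9


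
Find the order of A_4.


|A_n| = n!/2 (even permutations)
|A_4| = 4!/2 = 24/2 = 12

|A_4| = 12


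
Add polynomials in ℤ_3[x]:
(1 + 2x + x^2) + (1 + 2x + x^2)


Add coefficients mod 3:
x^0: 1 + 1 = 2 (mod 3)
x^1: 2 + 2 = 1 (mod 3)
x^2: 1 + 1 = 2 (mod 3)
Result: 2 + x + 2x^2

f + g = 2 + x + 2x^2


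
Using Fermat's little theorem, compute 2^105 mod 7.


Fermat's little theorem: if p is prime and gcd(a,p)=1, then a^(p-1) ≡ 1 (mod p)
p = 7 is prime, gcd(2,7) = 1
Reduce exponent: 105 mod 6 = 3
So 2^105 ≡ 2^3 (mod 7)
2^3 mod 7 = 1

2^105 ≡ 1 (mod 7)


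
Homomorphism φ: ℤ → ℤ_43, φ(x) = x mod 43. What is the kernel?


Kernel = preimage of identity
ker(φ) = {x ∈ ℤ : x ≡ 0 (mod 43)} = 43ℤ = {0, ±43, ±86, ...}

ker(φ) = 43ℤ


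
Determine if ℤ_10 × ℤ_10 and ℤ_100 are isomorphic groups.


Comparing ℤ_10 × ℤ_10 and ℤ_100:
gcd(10,10) = 10 ≠ 1. Max element order in ℤ_10×ℤ_10 is lcm(10,10) = 10 < 100, so it has no element of order 100

No, ℤ_10 × ℤ_10 ≇ ℤ_100


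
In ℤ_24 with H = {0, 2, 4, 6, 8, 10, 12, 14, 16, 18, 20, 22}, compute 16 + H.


16 + H = {16 + h (mod 24) : h ∈ H}
16+0=16, 16+2=18, 16+4=20, 16+6=22, 16+8=0, 16+10=2, 16+12=4, 16+14=6, 16+16=8, 16+18=10, 16+20=12, 16+22=14
16 + H = {0, 2, 4, 6, 8, 10, 12, 14, 16, 18, 20, 22} = 0 + H

16 + H = {0, 2, 4, 6, 8, 10, 12, 14, 16, 18, 20, 22}


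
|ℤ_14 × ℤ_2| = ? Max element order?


|ℤ_14 × ℤ_2| = 14 × 2 = 28
Max element order = lcm(14,2) = 14
Cyclic? No (gcd=2)

|ℤ_14×ℤ_2| = 28, max element order = 14


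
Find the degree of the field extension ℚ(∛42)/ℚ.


∛42 has minimal polynomial x³ - 42 (irreducible over ℚ since 42 is not a perfect cube)

[ℚ(∛42)/ℚ] = 3


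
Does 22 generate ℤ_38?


g generates ℤ_n iff gcd(g, n) = 1
gcd(22, 38) = 2
Since gcd = 2 ≠ 1, ⟨22⟩ has order 19 < 38, so 22 is not a generator.

No, 22 does not generate ℤ_38


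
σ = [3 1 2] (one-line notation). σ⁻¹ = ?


To find σ⁻¹, swap domain and range:
σ(1) = 3 → σ⁻¹(3) = 1
σ(2) = 1 → σ⁻¹(1) = 2
σ(3) = 2 → σ⁻¹(2) = 3

σ⁻¹ = [2 3 1]


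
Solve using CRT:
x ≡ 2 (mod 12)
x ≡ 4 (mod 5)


m₁ = 12, m₂ = 5, gcd = 1, so CRT applies. M = m₁·m₂ = 60
Let M₁ = M/m₁ = 5, M₂ = M/m₂ = 12
Find y₁ ≡ M₁⁻¹ (mod m₁): 5⁻¹ ≡ 5 (mod 12)
Find y₂ ≡ M₂⁻¹ (mod m₂): 12⁻¹ ≡ 3 (mod 5)
x = a₁·M₁·y₁ + a₂·M₂·y₂ = 2·5·5 + 4·12·3 = 194
Reduce mod 60: x ≡ 14
Check: 14 mod 12 = 2 ✓, 14 mod 5 = 4 ✓

x ≡ 14 (mod 60)


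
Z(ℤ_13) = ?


Z(G) = {g ∈ G | gx = xg for all x ∈ G}
ℤ_13 is abelian, so Z(G) = G

Z(ℤ_13) = ℤ_13


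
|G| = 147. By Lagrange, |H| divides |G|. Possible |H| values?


Lagrange's theorem: |H| divides |G|
|G| = 147
Divisors of 147: 1, 3, 7, 21, 49, 147

Possible subgroup orders: {1, 3, 7, 21, 49, 147}


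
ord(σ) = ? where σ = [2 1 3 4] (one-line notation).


Cycle decomposition: (1 2)
Cycle lengths: 2
Order = lcm(2) = 2

ord(σ) = 2


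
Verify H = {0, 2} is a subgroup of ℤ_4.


Subgroup test for H = {0, 2} in (ℤ_4, +):
(1) 0 ∈ H? Yes
(2) Closure: for all a,b ∈ H, (a+b) mod 4 ∈ H? Yes
(3) Inverses: for all a ∈ H, -a mod 4 ∈ H? Yes

Yes, H is a subgroup of ℤ_4


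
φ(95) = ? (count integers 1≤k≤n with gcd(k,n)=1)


Factor n: 95 = 5 × 19
φ(n) = n · ∏(1 - 1/p) over distinct primes p | n
φ(95) = 95 · (1 - 1/5) · (1 - 1/19) = 72

φ(95) = 72


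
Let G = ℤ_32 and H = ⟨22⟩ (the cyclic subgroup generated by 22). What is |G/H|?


|⟨22⟩| = n / gcd(22, 32) = 32 / 2 = 16
H is normal (ℤ_32 is abelian).
|G/H| = |G| / |H| = 32 / 16 = 2

|G/H| = 2


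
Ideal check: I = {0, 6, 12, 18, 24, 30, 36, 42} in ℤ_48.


Check ideal conditions for I = {0, 6, 12, 18, 24, 30, 36, 42} in ℤ_48:
(1) I is an additive subgroup? Yes
(2) For r ∈ ℤ_48 and a ∈ I: r·a ∈ I? Yes

Yes, I is an ideal of ℤ_48


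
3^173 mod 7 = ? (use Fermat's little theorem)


Fermat's little theorem: if p is prime and gcd(a,p)=1, then a^(p-1) ≡ 1 (mod p)
p = 7 is prime, gcd(3,7) = 1
Reduce exponent: 173 mod 6 = 5
So 3^173 ≡ 3^5 (mod 7)
3^5 mod 7 = 5

3^173 ≡ 5 (mod 7)


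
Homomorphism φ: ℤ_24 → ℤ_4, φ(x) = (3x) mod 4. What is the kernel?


Kernel = preimage of identity
ker(φ) = {x ∈ ℤ_24 : 3x ≡ 0 (mod 4)}. Since 4 | 24, φ is well-defined. The kernel is the cyclic subgroup ⟨4⟩ of ℤ_24 (order 6), i.e. {0, 4, 8, 12, 16, 20}

ker(φ) = {0, 4, 8, 12, 16, 20}


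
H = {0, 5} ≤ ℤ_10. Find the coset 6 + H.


6 + H = {6 + h (mod 10) : h ∈ H}
6+0=6, 6+5=1
6 + H = {1, 6} = 1 + H

6 + H = {1, 6}


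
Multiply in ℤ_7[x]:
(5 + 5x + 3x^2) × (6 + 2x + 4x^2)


Expand and collect like terms; reduce coefficients mod 7:
x^0: 5·6 = 30 ≡ 2 (mod 7)
x^1: 5·2 + 5·6 = 40 ≡ 5 (mod 7)
x^2: 5·4 + 5·2 + 3·6 = 48 ≡ 6 (mod 7)
x^3: 5·4 + 3·2 = 26 ≡ 5 (mod 7)
x^4: 3·4 = 12 ≡ 5 (mod 7)
Result: 2 + 5x + 6x^2 + 5x^3 + 5x^4

f · g = 2 + 5x + 6x^2 + 5x^3 + 5x^4


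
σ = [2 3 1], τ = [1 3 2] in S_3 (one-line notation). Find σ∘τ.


σ∘τ: apply τ first, then σ
1 →τ 1 →σ 2
2 →τ 3 →σ 1
3 →τ 2 →σ 3

σ∘τ = [2 1 3]


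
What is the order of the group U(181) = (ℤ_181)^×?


U(n) is the group of units mod n; |U(n)| = φ(n)
|U(181)| = φ(181) = 180

|U(181) = (ℤ_181)^×| = 180


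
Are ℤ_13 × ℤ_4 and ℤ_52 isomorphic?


Comparing ℤ_13 × ℤ_4 and ℤ_52:
gcd(13,4) = 1, so ℤ_13 × ℤ_4 ≅ ℤ_52 (CRT)

Yes, ℤ_13 × ℤ_4 ≅ ℤ_52


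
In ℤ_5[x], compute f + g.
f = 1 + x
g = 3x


Add coefficients mod 5:
x^0: 1 + 0 = 1 (mod 5)
x^1: 1 + 3 = 4 (mod 5)
Result: 1 + 4x

f + g = 1 + 4x


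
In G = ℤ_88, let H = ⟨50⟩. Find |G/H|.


|⟨50⟩| = n / gcd(50, 88) = 88 / 2 = 44
H is normal (ℤ_88 is abelian).
|G/H| = |G| / |H| = 88 / 44 = 2

|G/H| = 2


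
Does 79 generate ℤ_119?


g generates ℤ_n iff gcd(g, n) = 1
gcd(79, 119) = 1
Since gcd = 1, 79 is a generator.

Yes, 79 generates ℤ_119


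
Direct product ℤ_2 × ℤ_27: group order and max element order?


|ℤ_2 × ℤ_27| = 2 × 27 = 54
Max element order = lcm(2,27) = 54
Cyclic? Yes (gcd=1)

|ℤ_2×ℤ_27| = 54, max element order = 54


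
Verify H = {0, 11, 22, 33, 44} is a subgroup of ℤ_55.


Subgroup test for H = {0, 11, 22, 33, 44} in (ℤ_55, +):
(1) 0 ∈ H? Yes
(2) Closure: for all a,b ∈ H, (a+b) mod 55 ∈ H? Yes
(3) Inverses: for all a ∈ H, -a mod 55 ∈ H? Yes

Yes, H is a subgroup of ℤ_55


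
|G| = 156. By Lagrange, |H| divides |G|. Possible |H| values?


Lagrange's theorem: |H| divides |G|
|G| = 156
Divisors of 156: 1, 2, 3, 4, 6, 12, 13, 26, 39, 52, 78, 156

Possible subgroup orders: {1, 2, 3, 4, 6, 12, 13, 26, 39, 52, 78, 156}


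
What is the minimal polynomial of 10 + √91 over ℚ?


Let α = 10 + √91. Then α - 10 = √91, so (α - 10)² = 91, giving α² - 20α + 9 = 0. Degree 2 and α ∉ ℚ, so this is the minimal polynomial.

Minimal polynomial: x² - 20x + 9


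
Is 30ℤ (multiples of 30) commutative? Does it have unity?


30ℤ is a commutative ring under +,× but has no multiplicative identity (1 ∉ 30ℤ); it has no zero divisors, but without unity it is not an integral domain
Commutative: Yes
Integral domain: No
Has unity: No

30ℤ (multiples of 30): Commutative=Yes, Unity=No


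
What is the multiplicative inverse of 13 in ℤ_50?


Use the extended Euclidean algorithm to write 1 = 13·s + 50·t; then s mod 50 is the inverse.
Euclidean algorithm:
  13 = 0·50 + 13
  50 = 3·13 + 11
  13 = 1·11 + 2
  11 = 5·2 + 1
  2 = 2·1 + 0
gcd(13,50) = 1
Back-substitution gives: 13·(-23) + 50·(6) = 1
So 13⁻¹ ≡ -23 ≡ 27 (mod 50)
Check: 13 × 27 = 351 ≡ 1 (mod 50) ✓

13⁻¹ ≡ 27 (mod 50)


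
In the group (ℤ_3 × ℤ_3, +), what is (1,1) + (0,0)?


Operation: componentwise addition mod (3, 3)
(1,1) + (0,0) = ((a₁+b₁) mod 3, (a₂+b₂) mod 3) with a = (1,1), b = (0,0)

(1,1) + (0,0) = (1,1)


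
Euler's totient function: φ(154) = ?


Factor n: 154 = 2 × 7 × 11
φ(n) = n · ∏(1 - 1/p) over distinct primes p | n
φ(154) = 154 · (1 - 1/2) · (1 - 1/7) · (1 - 1/11) = 60

φ(154) = 60


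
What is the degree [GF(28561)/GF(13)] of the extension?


GF(28561) = GF(13^4), so the extension degree is 4

[GF(28561)/GF(13)] = 4


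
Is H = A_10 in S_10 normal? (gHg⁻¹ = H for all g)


H = A_10 in S_10
A_10 has index 2 in S_10, and every subgroup of index 2 is normal

Yes, normal subgroup


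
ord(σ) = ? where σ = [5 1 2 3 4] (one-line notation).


Cycle decomposition: (1 5 4 3 2)
Cycle lengths: 5
Order = lcm(5) = 5

ord(σ) = 5


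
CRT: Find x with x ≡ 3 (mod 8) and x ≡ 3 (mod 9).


m₁ = 8, m₂ = 9, gcd = 1, so CRT applies. M = m₁·m₂ = 72
Let M₁ = M/m₁ = 9, M₂ = M/m₂ = 8
Find y₁ ≡ M₁⁻¹ (mod m₁): 9⁻¹ ≡ 1 (mod 8)
Find y₂ ≡ M₂⁻¹ (mod m₂): 8⁻¹ ≡ 8 (mod 9)
x = a₁·M₁·y₁ + a₂·M₂·y₂ = 3·9·1 + 3·8·8 = 219
Reduce mod 72: x ≡ 3
Check: 3 mod 8 = 3 ✓, 3 mod 9 = 3 ✓

x ≡ 3 (mod 72)


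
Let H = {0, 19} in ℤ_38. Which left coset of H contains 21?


21 + H = {21 + h (mod 38) : h ∈ H}
21+0=21, 21+19=2
21 + H = {2, 21} = 2 + H

21 + H = {2, 21}


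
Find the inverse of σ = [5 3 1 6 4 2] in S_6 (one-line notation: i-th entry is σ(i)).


To find σ⁻¹, swap domain and range:
σ(1) = 5 → σ⁻¹(5) = 1
σ(2) = 3 → σ⁻¹(3) = 2
σ(3) = 1 → σ⁻¹(1) = 3
σ(4) = 6 → σ⁻¹(6) = 4
σ(5) = 4 → σ⁻¹(4) = 5
σ(6) = 2 → σ⁻¹(2) = 6

σ⁻¹ = [3 6 2 5 1 4]


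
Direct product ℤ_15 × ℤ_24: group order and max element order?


|ℤ_15 × ℤ_24| = 15 × 24 = 360
Max element order = lcm(15,24) = 120
Cyclic? No (gcd=3)

|ℤ_15×ℤ_24| = 360, max element order = 120


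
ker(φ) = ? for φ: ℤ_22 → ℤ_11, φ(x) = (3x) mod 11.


Kernel = preimage of identity
ker(φ) = {x ∈ ℤ_22 : 3x ≡ 0 (mod 11)}. Since 11 | 22, φ is well-defined. The kernel is the cyclic subgroup ⟨11⟩ of ℤ_22 (order 2), i.e. {0, 11}

ker(φ) = {0, 11}


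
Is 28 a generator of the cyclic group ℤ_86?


g generates ℤ_n iff gcd(g, n) = 1
gcd(28, 86) = 2
Since gcd = 2 ≠ 1, ⟨28⟩ has order 43 < 86, so 28 is not a generator.

No, 28 does not generate ℤ_86


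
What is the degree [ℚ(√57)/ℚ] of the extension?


√57 has minimal polynomial x² - 57 (irreducible over ℚ since 57 is squarefree)

[ℚ(√57)/ℚ] = 2


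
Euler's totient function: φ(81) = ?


Factor n: 81 = 3^4
φ(n) = n · ∏(1 - 1/p) over distinct primes p | n
φ(81) = 81 · (1 - 1/3) = 54

φ(81) = 54


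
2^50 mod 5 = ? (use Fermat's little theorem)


Fermat's little theorem: if p is prime and gcd(a,p)=1, then a^(p-1) ≡ 1 (mod p)
p = 5 is prime, gcd(2,5) = 1
Reduce exponent: 50 mod 4 = 2
So 2^50 ≡ 2^2 (mod 5)
2^2 mod 5 = 4

2^50 ≡ 4 (mod 5)


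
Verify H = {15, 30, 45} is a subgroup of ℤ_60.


Subgroup test for H = {15, 30, 45} in (ℤ_60, +):
(1) 0 ∈ H? No
(2) Closure: for all a,b ∈ H, (a+b) mod 60 ∈ H? No  [counterexample: 15 + 45 = 0 ∉ H]
(3) Inverses: for all a ∈ H, -a mod 60 ∈ H? Yes

No, H is not a subgroup of ℤ_60


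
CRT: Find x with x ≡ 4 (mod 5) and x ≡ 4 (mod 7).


m₁ = 5, m₂ = 7, gcd = 1, so CRT applies. M = m₁·m₂ = 35
Let M₁ = M/m₁ = 7, M₂ = M/m₂ = 5
Find y₁ ≡ M₁⁻¹ (mod m₁): 7⁻¹ ≡ 3 (mod 5)
Find y₂ ≡ M₂⁻¹ (mod m₂): 5⁻¹ ≡ 3 (mod 7)
x = a₁·M₁·y₁ + a₂·M₂·y₂ = 4·7·3 + 4·5·3 = 144
Reduce mod 35: x ≡ 4
Check: 4 mod 5 = 4 ✓, 4 mod 7 = 4 ✓

x ≡ 4 (mod 35)


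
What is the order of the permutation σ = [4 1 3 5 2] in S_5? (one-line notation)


Cycle decomposition: (1 4 5 2)
Cycle lengths: 4
Order = lcm(4) = 4

ord(σ) = 4


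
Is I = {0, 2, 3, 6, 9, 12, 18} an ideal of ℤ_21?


Check ideal conditions for I = {0, 2, 3, 6, 9, 12, 18} in ℤ_21:
(1) I is an additive subgroup? No
(2) For r ∈ ℤ_21 and a ∈ I: r·a ∈ I? No  [counterexample: r=2, a=2, r·a mod 21 = 4 ∉ I]

No, I is not an ideal of ℤ_21


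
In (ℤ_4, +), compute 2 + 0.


Operation: addition mod 4
2 + 0 = (a + b) mod 4 with a = 2, b = 0

2 + 0 = 2


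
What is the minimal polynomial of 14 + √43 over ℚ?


Let α = 14 + √43. Then α - 14 = √43, so (α - 14)² = 43, giving α² - 28α + 153 = 0. Degree 2 and α ∉ ℚ, so this is the minimal polynomial.

Minimal polynomial: x² - 28x + 153


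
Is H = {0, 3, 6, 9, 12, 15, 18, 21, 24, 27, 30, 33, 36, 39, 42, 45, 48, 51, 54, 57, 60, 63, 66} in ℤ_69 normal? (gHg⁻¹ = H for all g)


H = {0, 3, 6, 9, 12, 15, 18, 21, 24, 27, 30, 33, 36, 39, 42, 45, 48, 51, 54, 57, 60, 63, 66} in ℤ_69
ℤ_69 is abelian; every subgroup of an abelian group is normal

Yes, normal subgroup


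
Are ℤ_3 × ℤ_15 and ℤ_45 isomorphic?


Comparing ℤ_3 × ℤ_15 and ℤ_45:
gcd(3,15) = 3 ≠ 1. Max element order in ℤ_3×ℤ_15 is lcm(3,15) = 15 < 45, so it has no element of order 45

No, ℤ_3 × ℤ_15 ≇ ℤ_45


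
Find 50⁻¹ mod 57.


Use the extended Euclidean algorithm to write 1 = 50·s + 57·t; then s mod 57 is the inverse.
Euclidean algorithm:
  50 = 0·57 + 50
  57 = 1·50 + 7
  50 = 7·7 + 1
  7 = 7·1 + 0
gcd(50,57) = 1
Back-substitution gives: 50·(8) + 57·(-7) = 1
So 50⁻¹ ≡ 8 ≡ 8 (mod 57)
Check: 50 × 8 = 400 ≡ 1 (mod 57) ✓

50⁻¹ ≡ 8 (mod 57)


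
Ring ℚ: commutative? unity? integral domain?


ℚ is a field: commutative, has unity, every nonzero element is a unit (hence an integral domain)
Commutative: Yes
Integral domain: Yes
Has unity: Yes

ℚ: Commutative=Yes, Unity=Yes


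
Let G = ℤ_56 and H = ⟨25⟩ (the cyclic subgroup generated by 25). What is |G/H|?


|⟨25⟩| = n / gcd(25, 56) = 56 / 1 = 56
H is normal (ℤ_56 is abelian).
|G/H| = |G| / |H| = 56 / 56 = 1

|G/H| = 1


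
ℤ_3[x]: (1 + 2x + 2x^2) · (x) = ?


Expand and collect like terms; reduce coefficients mod 3:
x^0: 1·0 = 0 ≡ 0 (mod 3)
x^1: 1·1 + 2·0 = 1 ≡ 1 (mod 3)
x^2: 2·1 + 2·0 = 2 ≡ 2 (mod 3)
x^3: 2·1 = 2 ≡ 2 (mod 3)
Result: x + 2x^2 + 2x^3

f · g = x + 2x^2 + 2x^3


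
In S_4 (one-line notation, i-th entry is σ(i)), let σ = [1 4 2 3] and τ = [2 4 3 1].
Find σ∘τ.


σ∘τ: apply τ first, then σ
1 →τ 2 →σ 4
2 →τ 4 →σ 3
3 →τ 3 →σ 2
4 →τ 1 →σ 1

σ∘τ = [4 3 2 1]


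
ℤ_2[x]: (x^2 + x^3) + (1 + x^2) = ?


Add coefficients mod 2:
x^0: 0 + 1 = 1 (mod 2)
x^1: 0 + 0 = 0 (mod 2)
x^2: 1 + 1 = 0 (mod 2)
x^3: 1 + 0 = 1 (mod 2)
Result: 1 + x^3

f + g = 1 + x^3


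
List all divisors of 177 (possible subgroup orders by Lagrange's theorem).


Lagrange's theorem: |H| divides |G|
|G| = 177
Divisors of 177: 1, 3, 59, 177

Possible subgroup orders: {1, 3, 59, 177}


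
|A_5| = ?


|A_n| = n!/2 (even permutations)
|A_5| = 5!/2 = 120/2 = 60

|A_5| = 60


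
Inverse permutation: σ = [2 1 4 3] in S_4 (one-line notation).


To find σ⁻¹, swap domain and range:
σ(1) = 2 → σ⁻¹(2) = 1
σ(2) = 1 → σ⁻¹(1) = 2
σ(3) = 4 → σ⁻¹(4) = 3
σ(4) = 3 → σ⁻¹(3) = 4

σ⁻¹ = [2 1 4 3]


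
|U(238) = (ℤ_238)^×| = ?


U(n) is the group of units mod n; |U(n)| = φ(n)
|U(238)| = φ(238) = 96

|U(238) = (ℤ_238)^×| = 96


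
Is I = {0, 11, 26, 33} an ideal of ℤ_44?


Check ideal conditions for I = {0, 11, 26, 33} in ℤ_44:
(1) I is an additive subgroup? No
(2) For r ∈ ℤ_44 and a ∈ I: r·a ∈ I? No  [counterexample: r=2, a=11, r·a mod 44 = 22 ∉ I]

No, I is not an ideal of ℤ_44


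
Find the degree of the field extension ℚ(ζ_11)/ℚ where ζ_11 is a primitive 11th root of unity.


[ℚ(ζ_n):ℚ] = deg Φ_n(x) = φ(n). Here φ(11) = 10

[ℚ(ζ_11)/ℚ where ζ_11 is a primitive 11th root of unity] = 10


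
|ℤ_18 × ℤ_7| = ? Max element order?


|ℤ_18 × ℤ_7| = 18 × 7 = 126
Max element order = lcm(18,7) = 126
Cyclic? Yes (gcd=1)

|ℤ_18×ℤ_7| = 126, max element order = 126


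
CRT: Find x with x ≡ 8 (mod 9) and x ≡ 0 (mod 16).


m₁ = 9, m₂ = 16, gcd = 1, so CRT applies. M = m₁·m₂ = 144
Let M₁ = M/m₁ = 16, M₂ = M/m₂ = 9
Find y₁ ≡ M₁⁻¹ (mod m₁): 16⁻¹ ≡ 4 (mod 9)
Find y₂ ≡ M₂⁻¹ (mod m₂): 9⁻¹ ≡ 9 (mod 16)
x = a₁·M₁·y₁ + a₂·M₂·y₂ = 8·16·4 + 0·9·9 = 512
Reduce mod 144: x ≡ 80
Check: 80 mod 9 = 8 ✓, 80 mod 16 = 0 ✓

x ≡ 80 (mod 144)


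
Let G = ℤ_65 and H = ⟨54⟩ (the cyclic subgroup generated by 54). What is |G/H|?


|⟨54⟩| = n / gcd(54, 65) = 65 / 1 = 65
H is normal (ℤ_65 is abelian).
|G/H| = |G| / |H| = 65 / 65 = 1

|G/H| = 1


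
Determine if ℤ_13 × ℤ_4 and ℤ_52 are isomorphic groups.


Comparing ℤ_13 × ℤ_4 and ℤ_52:
gcd(13,4) = 1, so ℤ_13 × ℤ_4 ≅ ℤ_52 (CRT)

Yes, ℤ_13 × ℤ_4 ≅ ℤ_52


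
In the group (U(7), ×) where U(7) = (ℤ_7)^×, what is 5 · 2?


Operation: multiplication mod 7
5 · 2 = (a × b) mod 7 with a = 5, b = 2

5 · 2 = 3


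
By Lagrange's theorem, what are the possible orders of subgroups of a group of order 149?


Lagrange's theorem: |H| divides |G|
|G| = 149
Divisors of 149: 1, 149

Possible subgroup orders: {1, 149}


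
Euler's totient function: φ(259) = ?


Factor n: 259 = 7 × 37
φ(n) = n · ∏(1 - 1/p) over distinct primes p | n
φ(259) = 259 · (1 - 1/7) · (1 - 1/37) = 216

φ(259) = 216


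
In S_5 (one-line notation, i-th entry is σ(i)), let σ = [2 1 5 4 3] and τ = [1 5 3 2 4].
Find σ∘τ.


σ∘τ: apply τ first, then σ
1 →τ 1 →σ 2
2 →τ 5 →σ 3
3 →τ 3 →σ 5
4 →τ 2 →σ 1
5 →τ 4 →σ 4

σ∘τ = [2 3 5 1 4]


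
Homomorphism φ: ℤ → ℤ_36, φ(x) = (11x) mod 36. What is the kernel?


Kernel = preimage of identity
ker(φ) = {x ∈ ℤ : 11x ≡ 0 (mod 36)}. gcd(11,36) = 1, so 11x ≡ 0 (mod 36) ⟺ x ≡ 0 (mod 36/1 = 36). Hence ker(φ) = 36ℤ

ker(φ) = 36ℤ


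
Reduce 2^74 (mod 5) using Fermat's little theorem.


Fermat's little theorem: if p is prime and gcd(a,p)=1, then a^(p-1) ≡ 1 (mod p)
p = 5 is prime, gcd(2,5) = 1
Reduce exponent: 74 mod 4 = 2
So 2^74 ≡ 2^2 (mod 5)
2^2 mod 5 = 4

2^74 ≡ 4 (mod 5)


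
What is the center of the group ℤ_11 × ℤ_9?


Z(G) = {g ∈ G | gx = xg for all x ∈ G}
Direct product of abelian groups is abelian, so Z(G) = G

Z(ℤ_11 × ℤ_9) = ℤ_11 × ℤ_9


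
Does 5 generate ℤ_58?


g generates ℤ_n iff gcd(g, n) = 1
gcd(5, 58) = 1
Since gcd = 1, 5 is a generator.

Yes, 5 generates ℤ_58


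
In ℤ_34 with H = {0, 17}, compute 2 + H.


2 + H = {2 + h (mod 34) : h ∈ H}
2+0=2, 2+17=19

2 + H = {2, 19}


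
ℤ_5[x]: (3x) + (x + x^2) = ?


Add coefficients mod 5:
x^0: 0 + 0 = 0 (mod 5)
x^1: 3 + 1 = 4 (mod 5)
x^2: 0 + 1 = 1 (mod 5)
Result: 4x + x^2

f + g = 4x + x^2


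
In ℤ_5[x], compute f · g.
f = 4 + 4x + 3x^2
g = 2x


Expand and collect like terms; reduce coefficients mod 5:
x^0: 4·0 = 0 ≡ 0 (mod 5)
x^1: 4·2 + 4·0 = 8 ≡ 3 (mod 5)
x^2: 4·2 + 3·0 = 8 ≡ 3 (mod 5)
x^3: 3·2 = 6 ≡ 1 (mod 5)
Result: 3x + 3x^2 + x^3

f · g = 3x + 3x^2 + x^3


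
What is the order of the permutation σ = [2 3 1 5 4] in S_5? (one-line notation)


Cycle decomposition: (1 2 3) (4 5)
Cycle lengths: 3, 2
Order = lcm(3, 2) = 6

ord(σ) = 6


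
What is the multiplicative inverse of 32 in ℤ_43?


Use the extended Euclidean algorithm to write 1 = 32·s + 43·t; then s mod 43 is the inverse.
Euclidean algorithm:
  32 = 0·43 + 32
  43 = 1·32 + 11
  32 = 2·11 + 10
  11 = 1·10 + 1
  10 = 10·1 + 0
gcd(32,43) = 1
Back-substitution gives: 32·(-4) + 43·(3) = 1
So 32⁻¹ ≡ -4 ≡ 39 (mod 43)
Check: 32 × 39 = 1248 ≡ 1 (mod 43) ✓

32⁻¹ ≡ 39 (mod 43)


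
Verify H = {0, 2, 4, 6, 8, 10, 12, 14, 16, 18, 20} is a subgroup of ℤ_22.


Subgroup test for H = {0, 2, 4, 6, 8, 10, 12, 14, 16, 18, 20} in (ℤ_22, +):
(1) 0 ∈ H? Yes
(2) Closure: for all a,b ∈ H, (a+b) mod 22 ∈ H? Yes
(3) Inverses: for all a ∈ H, -a mod 22 ∈ H? Yes

Yes, H is a subgroup of ℤ_22


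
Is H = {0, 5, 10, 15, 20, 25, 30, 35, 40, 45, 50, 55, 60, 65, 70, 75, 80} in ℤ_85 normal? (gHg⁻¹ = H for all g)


H = {0, 5, 10, 15, 20, 25, 30, 35, 40, 45, 50, 55, 60, 65, 70, 75, 80} in ℤ_85
ℤ_85 is abelian; every subgroup of an abelian group is normal

Yes, normal subgroup


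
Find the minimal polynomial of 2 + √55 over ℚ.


Let α = 2 + √55. Then α - 2 = √55, so (α - 2)² = 55, giving α² - 4α - 51 = 0. Degree 2 and α ∉ ℚ, so this is the minimal polynomial.

Minimal polynomial: x² - 4x - 51


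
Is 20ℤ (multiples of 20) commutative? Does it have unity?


20ℤ is a commutative ring under +,× but has no multiplicative identity (1 ∉ 20ℤ); it has no zero divisors, but without unity it is not an integral domain
Commutative: Yes
Integral domain: No
Has unity: No

20ℤ (multiples of 20): Commutative=Yes, Unity=No


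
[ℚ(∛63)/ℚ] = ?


∛63 has minimal polynomial x³ - 63 (irreducible over ℚ since 63 is not a perfect cube)

[ℚ(∛63)/ℚ] = 3


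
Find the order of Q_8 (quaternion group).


Q_8 = {±1, ±i, ±j, ±k}
|Q_8| = 8

|Q_8 (quaternion group)| = 8


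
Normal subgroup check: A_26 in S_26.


H = A_26 in S_26
A_26 has index 2 in S_26, and every subgroup of index 2 is normal

Yes, normal subgroup


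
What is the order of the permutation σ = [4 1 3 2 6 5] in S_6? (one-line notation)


Cycle decomposition: (1 4 2) (5 6)
Cycle lengths: 3, 2
Order = lcm(3, 2) = 6

ord(σ) = 6


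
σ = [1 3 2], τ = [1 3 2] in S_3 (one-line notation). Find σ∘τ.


σ∘τ: apply τ first, then σ
1 →τ 1 →σ 1
2 →τ 3 →σ 2
3 →τ 2 →σ 3

σ∘τ = [1 2 3]


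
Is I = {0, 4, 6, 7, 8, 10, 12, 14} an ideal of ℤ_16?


Check ideal conditions for I = {0, 4, 6, 7, 8, 10, 12, 14} in ℤ_16:
(1) I is an additive subgroup? No
(2) For r ∈ ℤ_16 and a ∈ I: r·a ∈ I? No  [counterexample: r=3, a=6, r·a mod 16 = 2 ∉ I]

No, I is not an ideal of ℤ_16


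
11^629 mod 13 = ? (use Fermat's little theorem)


Fermat's little theorem: if p is prime and gcd(a,p)=1, then a^(p-1) ≡ 1 (mod p)
p = 13 is prime, gcd(11,13) = 1
Reduce exponent: 629 mod 12 = 5
So 11^629 ≡ 11^5 (mod 13)
11^5 mod 13 = 7

11^629 ≡ 7 (mod 13)


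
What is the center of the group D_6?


Z(G) = {g ∈ G | gx = xg for all x ∈ G}
For even n, Z(D_n) = {e, r^(n/2)}: the 180° rotation r^3 commutes with every reflection and rotation

Z(D_6) = {e, r^3}


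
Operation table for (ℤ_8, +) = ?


Elements: {0, 1, 2, 3, 4, 5, 6, 7}
Operation: addition mod 8
Entry (a, b) = (a + b) mod 8

Cayley table:
  | 0 | 1 | 2 | 3 | 4 | 5 | 6 | 7
0 | 0 | 1 | 2 | 3 | 4 | 5 | 6 | 7
1 | 1 | 2 | 3 | 4 | 5 | 6 | 7 | 0
2 | 2 | 3 | 4 | 5 | 6 | 7 | 0 | 1
3 | 3 | 4 | 5 | 6 | 7 | 0 | 1 | 2
4 | 4 | 5 | 6 | 7 | 0 | 1 | 2 | 3
5 | 5 | 6 | 7 | 0 | 1 | 2 | 3 | 4
6 | 6 | 7 | 0 | 1 | 2 | 3 | 4 | 5
7 | 7 | 0 | 1 | 2 | 3 | 4 | 5 | 6


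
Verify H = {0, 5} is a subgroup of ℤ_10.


Subgroup test for H = {0, 5} in (ℤ_10, +):
(1) 0 ∈ H? Yes
(2) Closure: for all a,b ∈ H, (a+b) mod 10 ∈ H? Yes
(3) Inverses: for all a ∈ H, -a mod 10 ∈ H? Yes

Yes, H is a subgroup of ℤ_10


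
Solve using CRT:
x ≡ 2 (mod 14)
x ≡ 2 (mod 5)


m₁ = 14, m₂ = 5, gcd = 1, so CRT applies. M = m₁·m₂ = 70
Let M₁ = M/m₁ = 5, M₂ = M/m₂ = 14
Find y₁ ≡ M₁⁻¹ (mod m₁): 5⁻¹ ≡ 3 (mod 14)
Find y₂ ≡ M₂⁻¹ (mod m₂): 14⁻¹ ≡ 4 (mod 5)
x = a₁·M₁·y₁ + a₂·M₂·y₂ = 2·5·3 + 2·14·4 = 142
Reduce mod 70: x ≡ 2
Check: 2 mod 14 = 2 ✓, 2 mod 5 = 2 ✓

x ≡ 2 (mod 70)


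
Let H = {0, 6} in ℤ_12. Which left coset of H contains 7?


7 + H = {7 + h (mod 12) : h ∈ H}
7+0=7, 7+6=1
7 + H = {1, 7} = 1 + H

7 + H = {1, 7}


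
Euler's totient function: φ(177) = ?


Factor n: 177 = 3 × 59
φ(n) = n · ∏(1 - 1/p) over distinct primes p | n
φ(177) = 177 · (1 - 1/3) · (1 - 1/59) = 116

φ(177) = 116


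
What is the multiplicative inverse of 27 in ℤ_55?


Use the extended Euclidean algorithm to write 1 = 27·s + 55·t; then s mod 55 is the inverse.
Euclidean algorithm:
  27 = 0·55 + 27
  55 = 2·27 + 1
  27 = 27·1 + 0
gcd(27,55) = 1
Back-substitution gives: 27·(-2) + 55·(1) = 1
So 27⁻¹ ≡ -2 ≡ 53 (mod 55)
Check: 27 × 53 = 1431 ≡ 1 (mod 55) ✓

27⁻¹ ≡ 53 (mod 55)


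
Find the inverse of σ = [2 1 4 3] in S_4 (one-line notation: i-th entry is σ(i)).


To find σ⁻¹, swap domain and range:
σ(1) = 2 → σ⁻¹(2) = 1
σ(2) = 1 → σ⁻¹(1) = 2
σ(3) = 4 → σ⁻¹(4) = 3
σ(4) = 3 → σ⁻¹(3) = 4

σ⁻¹ = [2 1 4 3]


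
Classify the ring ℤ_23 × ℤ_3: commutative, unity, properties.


Direct product ring; commutative with unity (1,1); but (1,0)·(0,1) = (0,0) gives zero divisors, so not an integral domain
Commutative: Yes
Integral domain: No
Has unity: Yes

ℤ_23 × ℤ_3: Commutative=Yes, Unity=Yes


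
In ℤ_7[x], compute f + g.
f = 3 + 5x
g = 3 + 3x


Add coefficients mod 7:
x^0: 3 + 3 = 6 (mod 7)
x^1: 5 + 3 = 1 (mod 7)
Result: 6 + x

f + g = 6 + x


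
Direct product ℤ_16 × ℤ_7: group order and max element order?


|ℤ_16 × ℤ_7| = 16 × 7 = 112
Max element order = lcm(16,7) = 112
Cyclic? Yes (gcd=1)

|ℤ_16×ℤ_7| = 112, max element order = 112


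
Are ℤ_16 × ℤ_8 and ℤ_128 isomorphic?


Comparing ℤ_16 × ℤ_8 and ℤ_128:
gcd(16,8) = 8 ≠ 1. Max element order in ℤ_16×ℤ_8 is lcm(16,8) = 16 < 128, so it has no element of order 128

No, ℤ_16 × ℤ_8 ≇ ℤ_128


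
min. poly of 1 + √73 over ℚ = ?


Let α = 1 + √73. Then α - 1 = √73, so (α - 1)² = 73, giving α² - 2α - 72 = 0. Degree 2 and α ∉ ℚ, so this is the minimal polynomial.

Minimal polynomial: x² - 2x - 72


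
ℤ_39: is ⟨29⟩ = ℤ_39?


g generates ℤ_n iff gcd(g, n) = 1
gcd(29, 39) = 1
Since gcd = 1, 29 is a generator.

Yes, 29 generates ℤ_39


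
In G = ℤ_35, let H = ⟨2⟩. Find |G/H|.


|⟨2⟩| = n / gcd(2, 35) = 35 / 1 = 35
H is normal (ℤ_35 is abelian).
|G/H| = |G| / |H| = 35 / 35 = 1

|G/H| = 1


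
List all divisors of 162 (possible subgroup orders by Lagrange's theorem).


Lagrange's theorem: |H| divides |G|
|G| = 162
Divisors of 162: 1, 2, 3, 6, 9, 18, 27, 54, 81, 162

Possible subgroup orders: {1, 2, 3, 6, 9, 18, 27, 54, 81, 162}


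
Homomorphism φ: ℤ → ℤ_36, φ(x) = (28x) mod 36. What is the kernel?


Kernel = preimage of identity
ker(φ) = {x ∈ ℤ : 28x ≡ 0 (mod 36)}. gcd(28,36) = 4, so 28x ≡ 0 (mod 36) ⟺ x ≡ 0 (mod 36/4 = 9). Hence ker(φ) = 9ℤ

ker(φ) = 9ℤ


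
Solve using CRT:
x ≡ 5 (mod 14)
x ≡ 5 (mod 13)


m₁ = 14, m₂ = 13, gcd = 1, so CRT applies. M = m₁·m₂ = 182
Let M₁ = M/m₁ = 13, M₂ = M/m₂ = 14
Find y₁ ≡ M₁⁻¹ (mod m₁): 13⁻¹ ≡ 13 (mod 14)
Find y₂ ≡ M₂⁻¹ (mod m₂): 14⁻¹ ≡ 1 (mod 13)
x = a₁·M₁·y₁ + a₂·M₂·y₂ = 5·13·13 + 5·14·1 = 915
Reduce mod 182: x ≡ 5
Check: 5 mod 14 = 5 ✓, 5 mod 13 = 5 ✓

x ≡ 5 (mod 182)


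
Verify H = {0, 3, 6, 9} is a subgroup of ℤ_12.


Subgroup test for H = {0, 3, 6, 9} in (ℤ_12, +):
(1) 0 ∈ H? Yes
(2) Closure: for all a,b ∈ H, (a+b) mod 12 ∈ H? Yes
(3) Inverses: for all a ∈ H, -a mod 12 ∈ H? Yes

Yes, H is a subgroup of ℤ_12


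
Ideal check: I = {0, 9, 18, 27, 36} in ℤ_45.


Check ideal conditions for I = {0, 9, 18, 27, 36} in ℤ_45:
(1) I is an additive subgroup? Yes
(2) For r ∈ ℤ_45 and a ∈ I: r·a ∈ I? Yes

Yes, I is an ideal of ℤ_45


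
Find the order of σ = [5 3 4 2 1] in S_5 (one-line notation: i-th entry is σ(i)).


Cycle decomposition: (1 5) (2 3 4)
Cycle lengths: 2, 3
Order = lcm(2, 3) = 6

ord(σ) = 6


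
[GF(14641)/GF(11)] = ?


GF(14641) = GF(11^4), so the extension degree is 4

[GF(14641)/GF(11)] = 4


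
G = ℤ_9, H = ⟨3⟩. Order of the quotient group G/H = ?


|⟨3⟩| = n / gcd(3, 9) = 9 / 3 = 3
H is normal (ℤ_9 is abelian).
|G/H| = |G| / |H| = 9 / 3 = 3

|G/H| = 3


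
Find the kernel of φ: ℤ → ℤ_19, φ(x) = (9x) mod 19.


Kernel = preimage of identity
ker(φ) = {x ∈ ℤ : 9x ≡ 0 (mod 19)}. gcd(9,19) = 1, so 9x ≡ 0 (mod 19) ⟺ x ≡ 0 (mod 19/1 = 19). Hence ker(φ) = 19ℤ

ker(φ) = 19ℤ


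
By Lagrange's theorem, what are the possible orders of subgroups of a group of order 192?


Lagrange's theorem: |H| divides |G|
|G| = 192
Divisors of 192: 1, 2, 3, 4, 6, 8, 12, 16, 24, 32, 48, 64, 96, 192

Possible subgroup orders: {1, 2, 3, 4, 6, 8, 12, 16, 24, 32, 48, 64, 96, 192}


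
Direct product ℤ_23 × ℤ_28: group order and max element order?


|ℤ_23 × ℤ_28| = 23 × 28 = 644
Max element order = lcm(23,28) = 644
Cyclic? Yes (gcd=1)

|ℤ_23×ℤ_28| = 644, max element order = 644


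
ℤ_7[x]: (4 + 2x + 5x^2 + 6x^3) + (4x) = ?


Add coefficients mod 7:
x^0: 4 + 0 = 4 (mod 7)
x^1: 2 + 4 = 6 (mod 7)
x^2: 5 + 0 = 5 (mod 7)
x^3: 6 + 0 = 6 (mod 7)
Result: 4 + 6x + 5x^2 + 6x^3

f + g = 4 + 6x + 5x^2 + 6x^3


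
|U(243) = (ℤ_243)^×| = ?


U(n) is the group of units mod n; |U(n)| = φ(n)
|U(243)| = φ(243) = 162

|U(243) = (ℤ_243)^×| = 162


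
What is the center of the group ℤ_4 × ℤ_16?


Z(G) = {g ∈ G | gx = xg for all x ∈ G}
Direct product of abelian groups is abelian, so Z(G) = G

Z(ℤ_4 × ℤ_16) = ℤ_4 × ℤ_16


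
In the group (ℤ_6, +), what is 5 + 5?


Operation: addition mod 6
5 + 5 = (a + b) mod 6 with a = 5, b = 5

5 + 5 = 4


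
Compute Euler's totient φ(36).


Factor n: 36 = 2^2 × 3^2
φ(n) = n · ∏(1 - 1/p) over distinct primes p | n
φ(36) = 36 · (1 - 1/2) · (1 - 1/3) = 12

φ(36) = 12


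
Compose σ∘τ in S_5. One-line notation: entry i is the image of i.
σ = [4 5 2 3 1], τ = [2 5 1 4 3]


σ∘τ: apply τ first, then σ
1 →τ 2 →σ 5
2 →τ 5 →σ 1
3 →τ 1 →σ 4
4 →τ 4 →σ 3
5 →τ 3 →σ 2

σ∘τ = [5 1 4 3 2]


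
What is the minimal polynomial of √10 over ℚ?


√10 satisfies x² - 10 = 0, irreducible over ℚ since 10 is squarefree

Minimal polynomial: x² - 10


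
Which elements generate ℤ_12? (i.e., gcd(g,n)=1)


g generates ℤ_n iff gcd(g,n) = 1
Checking each g ∈ {1,...,11}:
gcd(1,12) = 1
gcd(2,12) = 2
gcd(3,12) = 3
gcd(4,12) = 4
gcd(5,12) = 1
gcd(6,12) = 6
gcd(7,12) = 1
gcd(8,12) = 4
gcd(9,12) = 3
gcd(10,12) = 2
gcd(11,12) = 1
Generators: {1, 5, 7, 11}
Number of generators = φ(12) = 4

Generators of ℤ_12 = {1, 5, 7, 11}


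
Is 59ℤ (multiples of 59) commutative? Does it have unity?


59ℤ is a commutative ring under +,× but has no multiplicative identity (1 ∉ 59ℤ); it has no zero divisors, but without unity it is not an integral domain
Commutative: Yes
Integral domain: No
Has unity: No

59ℤ (multiples of 59): Commutative=Yes, Unity=No


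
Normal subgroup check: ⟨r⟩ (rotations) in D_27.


H = ⟨r⟩ (rotations) in D_27
The rotation subgroup ⟨r⟩ has index 2 in D_27, so it is normal

Yes, normal subgroup


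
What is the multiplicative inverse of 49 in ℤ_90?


Use the extended Euclidean algorithm to write 1 = 49·s + 90·t; then s mod 90 is the inverse.
Euclidean algorithm:
  49 = 0·90 + 49
  90 = 1·49 + 41
  49 = 1·41 + 8
  41 = 5·8 + 1
  8 = 8·1 + 0
gcd(49,90) = 1
Back-substitution gives: 49·(-11) + 90·(6) = 1
So 49⁻¹ ≡ -11 ≡ 79 (mod 90)
Check: 49 × 79 = 3871 ≡ 1 (mod 90) ✓

49⁻¹ ≡ 79 (mod 90)


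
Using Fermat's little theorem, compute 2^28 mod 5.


Fermat's little theorem: if p is prime and gcd(a,p)=1, then a^(p-1) ≡ 1 (mod p)
p = 5 is prime, gcd(2,5) = 1
Reduce exponent: 28 mod 4 = 0
So 2^28 ≡ 2^0 (mod 5)
2^0 = 1

2^28 ≡ 1 (mod 5)


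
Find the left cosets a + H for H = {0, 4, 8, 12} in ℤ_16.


H = {0, 4, 8, 12}, |H| = 4
Number of cosets = |G|/|H| = 16/4 = 4
0 + H = {0, 4, 8, 12}
1 + H = {1, 5, 9, 13}
2 + H = {2, 6, 10, 14}
3 + H = {3, 7, 11, 15}

Cosets: 0+H={0,4,8,12}; 1+H={1,5,9,13}; 2+H={2,6,10,14}; 3+H={3,7,11,15}


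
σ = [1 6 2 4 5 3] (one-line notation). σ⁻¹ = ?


To find σ⁻¹, swap domain and range:
σ(1) = 1 → σ⁻¹(1) = 1
σ(2) = 6 → σ⁻¹(6) = 2
σ(3) = 2 → σ⁻¹(2) = 3
σ(4) = 4 → σ⁻¹(4) = 4
σ(5) = 5 → σ⁻¹(5) = 5
σ(6) = 3 → σ⁻¹(3) = 6

σ⁻¹ = [1 3 6 4 5 2]


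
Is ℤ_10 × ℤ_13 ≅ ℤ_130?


Comparing ℤ_10 × ℤ_13 and ℤ_130:
gcd(10,13) = 1, so ℤ_10 × ℤ_13 ≅ ℤ_130 (CRT)

Yes, ℤ_10 × ℤ_13 ≅ ℤ_130


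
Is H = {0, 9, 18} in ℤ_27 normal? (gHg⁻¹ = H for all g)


H = {0, 9, 18} in ℤ_27
ℤ_27 is abelian; every subgroup of an abelian group is normal

Yes, normal subgroup


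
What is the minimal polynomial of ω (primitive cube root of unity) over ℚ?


ω satisfies x² + x + 1 = 0 (the cyclotomic polynomial Φ₃)

Minimal polynomial: x² + x + 1


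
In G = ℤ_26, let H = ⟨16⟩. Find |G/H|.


|⟨16⟩| = n / gcd(16, 26) = 26 / 2 = 13
H is normal (ℤ_26 is abelian).
|G/H| = |G| / |H| = 26 / 13 = 2

|G/H| = 2


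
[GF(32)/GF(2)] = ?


GF(32) = GF(2^5), so the extension degree is 5

[GF(32)/GF(2)] = 5


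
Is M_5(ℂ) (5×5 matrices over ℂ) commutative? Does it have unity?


Matrix multiplication is non-commutative for n ≥ 2; the identity matrix I is the unity; singular matrices give zero divisors, so not an integral domain
Commutative: No
Integral domain: No
Has unity: Yes

M_5(ℂ) (5×5 matrices over ℂ): Commutative=No, Unity=Yes


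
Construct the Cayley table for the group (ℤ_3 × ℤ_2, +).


Elements: {(0,0), (0,1), (1,0), (1,1), (2,0), (2,1)}
Operation: componentwise addition mod (3, 2)
Entry (a, b) = ((a₁+b₁) mod 3, (a₂+b₂) mod 2)

Cayley table:
      | (0,0) | (0,1) | (1,0) | (1,1) | (2,0) | (2,1)
(0,0) | (0,0) | (0,1) | (1,0) | (1,1) | (2,0) | (2,1)
(0,1) | (0,1) | (0,0) | (1,1) | (1,0) | (2,1) | (2,0)
(1,0) | (1,0) | (1,1) | (2,0) | (2,1) | (0,0) | (0,1)
(1,1) | (1,1) | (1,0) | (2,1) | (2,0) | (0,1) | (0,0)
(2,0) | (2,0) | (2,1) | (0,0) | (0,1) | (1,0) | (1,1)
(2,1) | (2,1) | (2,0) | (0,1) | (0,0) | (1,1) | (1,0)


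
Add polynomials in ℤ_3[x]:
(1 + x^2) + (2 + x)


Add coefficients mod 3:
x^0: 1 + 2 = 0 (mod 3)
x^1: 0 + 1 = 1 (mod 3)
x^2: 1 + 0 = 1 (mod 3)
Result: x + x^2

f + g = x + x^2


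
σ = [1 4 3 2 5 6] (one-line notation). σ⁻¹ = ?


To find σ⁻¹, swap domain and range:
σ(1) = 1 → σ⁻¹(1) = 1
σ(2) = 4 → σ⁻¹(4) = 2
σ(3) = 3 → σ⁻¹(3) = 3
σ(4) = 2 → σ⁻¹(2) = 4
σ(5) = 5 → σ⁻¹(5) = 5
σ(6) = 6 → σ⁻¹(6) = 6

σ⁻¹ = [1 4 3 2 5 6]


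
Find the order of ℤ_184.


ℤ_n has n elements.

|ℤ_184| = 184


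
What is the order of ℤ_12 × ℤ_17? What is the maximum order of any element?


|ℤ_12 × ℤ_17| = 12 × 17 = 204
Max element order = lcm(12,17) = 204
Cyclic? Yes (gcd=1)

|ℤ_12×ℤ_17| = 204, max element order = 204
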